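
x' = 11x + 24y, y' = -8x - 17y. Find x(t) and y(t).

x(t) = -2C_1e^(-t) + 3C_2e^(-5t), y(t) = C_1e^(-t) - 2C_2e^(-5t)

Coefficient matrix A = [[11, 24], [-8, -17]].
Characteristic polynomial det(A - λI) = λ^2 + 6λ + 5 = 0.
Eigenvalues λ = -1, -5.
For λ=-1: (A-λI) row 1 is [12, 24], so an eigenvector is (-2, 1).
For λ=-5: (A-λI) row 1 is [16, 24], so an eigenvector is (3, -2).
General solution: C_1e^(-t)(-2,1) + C_2e^(-5t)(3,-2).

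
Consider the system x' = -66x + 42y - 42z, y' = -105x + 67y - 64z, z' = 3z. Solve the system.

x(t) = 3c_1e^(4t) - 2c_2e^(-3t), y(t) = 5c_1e^(4t) - 3c_2e^(-3t) + c_3e^(3t), z(t) = c_3e^(3t)

Coefficient matrix A = [[-66, 42, -42], [-105, 67, -64], [0, 0, 3]].
det(A - λI) = 0 gives eigenvalues λ = 4, -3, 3.
For λ=4: eigenvector (3,5,0).
For λ=-3: eigenvector (-2,-3,0).
For λ=3: eigenvector (0,1,1).
General solution: c_1e^(4t)(3,5,0) + c_2e^(-3t)(-2,-3,0) + c_3e^(3t)(0,1,1).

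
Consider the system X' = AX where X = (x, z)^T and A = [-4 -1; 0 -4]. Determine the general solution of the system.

x(t) = C_1e^(-4t) + C_2te^(-4t) - C_2e^(-4t), z(t) = -C_2e^(-4t)

Coefficient matrix A = [[-4, -1], [0, -4]].
Characteristic polynomial det(A - λI) = λ^2 + 8λ + 16 = 0.
Single eigenvalue λ = -4 with algebraic multiplicity 2.
Eigenvector v = (1,0); generalized eigenvector w with (A-λI)w=v is (-1,-1).
General solution: e^(-4t)[C_1·v + C_2·(t·v + w)].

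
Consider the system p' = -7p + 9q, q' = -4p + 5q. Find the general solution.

Coefficient matrix A = [[-7, 9], [-4, 5]].
Characteristic polynomial det(A - λI) = λ^2 + 2λ + 1 = 0.
Single eigenvalue λ = -1 with algebraic multiplicity 2.
Eigenvector v = (3,2); generalized eigenvector w with (A-λI)w=v is (-2,-1).
General solution: e^(-t)[C_1·v + C_2·(t·v + w)].

p(t) = 3C_1e^(-t) + 3C_2te^(-t) - 2C_2e^(-t), q(t) = 2C_1e^(-t) + 2C_2te^(-t) - C_2e^(-t)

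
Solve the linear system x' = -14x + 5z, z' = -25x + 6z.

x(t) = K_1e^(-4t)sin(5t) - K_2e^(-4t)cos(5t), z(t) = 2K_1e^(-4t)sin(5t) + K_1e^(-4t)cos(5t) + K_2e^(-4t)sin(5t) - 2K_2e^(-4t)cos(5t)

Coefficient matrix A = [[-14, 5], [-25, 6]].
Characteristic polynomial det(A - λI) = λ^2 + 8λ + 41 = 0.
Eigenvalues λ = -4 ± 5i (complex conjugate pair).
For λ=-4+5i: an eigenvector is (0,1) - i(1,2) = (0 - i, 1 - 2i).
A real fundamental pair from Re and Im of e^((-4+5i)t)v: X_1 = e^(-4t)(cos(5t)·(0,1) + sin(5t)·(1,2)), X_2 = e^(-4t)(sin(5t)·(0,1) - cos(5t)·(1,2)).
General solution: K_1X_1 + K_2X_2.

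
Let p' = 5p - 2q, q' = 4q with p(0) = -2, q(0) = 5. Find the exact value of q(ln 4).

A = [[5,-2],[0,4]]; eigenvalues λ = 4, 5.
Eigenvectors: (2,1) for λ=4, (-1,0) for λ=5.
From the initial condition, c_1 = 5, c_2 = 12.
q(ln 4) = (5)(4^4)(1) + (12)(4^5)(0) = 1280.

1280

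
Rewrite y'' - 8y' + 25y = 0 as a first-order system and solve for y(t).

Let x_1 = y, x_2 = y'. Then x_1' = x_2 and x_2' = -25x_1 + 8x_2.
A = [[0,1],[-25,8]]; det(A-λI) = λ^2 - 8λ + 25.
Eigenvalues λ = 4 ± 3i.

y(t) = K_1e^(4t)cos(3t) + K_2e^(4t)sin(3t)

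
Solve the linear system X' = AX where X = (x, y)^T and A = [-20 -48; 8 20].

x(t) = 3c_1e^(-4t) - 2c_2e^(4t), y(t) = -c_1e^(-4t) + c_2e^(4t)

Coefficient matrix A = [[-20, -48], [8, 20]].
Characteristic polynomial det(A - λI) = λ^2 - 16 = 0.
Eigenvalues λ = -4, 4.
For λ=-4: (A-λI) row 1 is [-16, -48], so an eigenvector is (3, -1).
For λ=4: (A-λI) row 1 is [-24, -48], so an eigenvector is (-2, 1).
General solution: c_1e^(-4t)(3,-1) + c_2e^(4t)(-2,1).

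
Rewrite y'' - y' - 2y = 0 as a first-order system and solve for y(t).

Let x_1 = y, x_2 = y'. Then x_1' = x_2 and x_2' = 2x_1 + x_2.
A = [[0,1],[2,1]]; det(A-λI) = λ^2 - λ - 2.
Eigenvalues λ = -1, 2 with eigenvectors (1,-1), (1,2).

y(t) = C_1e^(-t) + C_2e^(2t)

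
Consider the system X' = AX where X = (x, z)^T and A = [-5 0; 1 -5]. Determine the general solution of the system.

Coefficient matrix A = [[-5, 0], [1, -5]].
Characteristic polynomial det(A - λI) = λ^2 + 10λ + 25 = 0.
Single eigenvalue λ = -5 with algebraic multiplicity 2.
Eigenvector v = (0,-1); generalized eigenvector w with (A-λI)w=v is (-1,-3).
General solution: e^(-5t)[c_1·v + c_2·(t·v + w)].

x(t) = -c_2e^(-5t), z(t) = -c_1e^(-5t) - c_2te^(-5t) - 3c_2e^(-5t)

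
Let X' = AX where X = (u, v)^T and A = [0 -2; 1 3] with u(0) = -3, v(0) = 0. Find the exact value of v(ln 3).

-18

A = [[0,-2],[1,3]]; eigenvalues λ = 2, 1.
Eigenvectors: (1,-1) for λ=2, (2,-1) for λ=1.
From the initial condition, c_1 = 3, c_2 = -3.
v(ln 3) = (3)(3^2)(-1) + (-3)(3^1)(-1) = -18.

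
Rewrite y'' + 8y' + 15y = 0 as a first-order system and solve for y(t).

y(t) = K_1e^(-3t) + K_2e^(-5t)

Let x_1 = y, x_2 = y'. Then x_1' = x_2 and x_2' = -15x_1 - 8x_2.
A = [[0,1],[-15,-8]]; det(A-λI) = λ^2 + 8λ + 15.
Eigenvalues λ = -3, -5 with eigenvectors (1,-3), (1,-5).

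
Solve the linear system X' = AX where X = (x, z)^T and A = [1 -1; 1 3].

Coefficient matrix A = [[1, -1], [1, 3]].
Characteristic polynomial det(A - λI) = λ^2 - 4λ + 4 = 0.
Single eigenvalue λ = 2 with algebraic multiplicity 2.
Eigenvector v = (-1,1); generalized eigenvector w with (A-λI)w=v is (2,-1).
General solution: e^(2t)[c_1·v + c_2·(t·v + w)].

x(t) = -c_1e^(2t) - c_2te^(2t) + 2c_2e^(2t), z(t) = c_1e^(2t) + c_2te^(2t) - c_2e^(2t)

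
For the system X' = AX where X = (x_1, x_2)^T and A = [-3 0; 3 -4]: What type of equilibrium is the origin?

stable node

A = [[-3,0],[3,-4]]; det(A-λI) = λ^2 + 7λ + 12.
λ = -4, -3: both negative.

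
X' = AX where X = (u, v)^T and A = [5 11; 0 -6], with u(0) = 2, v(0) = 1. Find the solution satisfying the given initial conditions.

Coefficient matrix A = [[5, 11], [0, -6]].
Characteristic polynomial det(A - λI) = λ^2 + λ - 30 = 0.
Eigenvalues λ = 5, -6.
For λ=5: (A-λI) row 1 is [0, 11], so an eigenvector is (-1, 0).
For λ=-6: (A-λI) row 1 is [11, 11], so an eigenvector is (-1, 1).
General solution: c_1e^(5t)(-1,0) + c_2e^(-6t)(-1,1).
Applying u(0)=2, v(0)=1 gives c_1=-3, c_2=1.

u(t) = 3e^(5t) - e^(-6t), v(t) = e^(-6t)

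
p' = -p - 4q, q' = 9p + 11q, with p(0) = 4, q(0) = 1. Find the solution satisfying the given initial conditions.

p(t) = -28te^(5t) + 4e^(5t), q(t) = 42te^(5t) + e^(5t)

Coefficient matrix A = [[-1, -4], [9, 11]].
Characteristic polynomial det(A - λI) = λ^2 - 10λ + 25 = 0.
Single eigenvalue λ = 5 with algebraic multiplicity 2.
Eigenvector v = (2,-3); generalized eigenvector w with (A-λI)w=v is (-1,1).
General solution: e^(5t)[K_1·v + K_2·(t·v + w)].
Applying p(0)=4, q(0)=1 gives K_1=-5, K_2=-14.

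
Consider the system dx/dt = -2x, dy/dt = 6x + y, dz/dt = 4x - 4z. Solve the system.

x(t) = K_1e^(-2t), y(t) = -2K_1e^(-2t) + K_2e^(t), z(t) = 2K_1e^(-2t) + K_3e^(-4t)

Coefficient matrix A = [[-2, 0, 0], [6, 1, 0], [4, 0, -4]].
det(A - λI) = 0 gives eigenvalues λ = -2, 1, -4.
For λ=-2: eigenvector (1,-2,2).
For λ=1: eigenvector (0,1,0).
For λ=-4: eigenvector (0,0,1).
General solution: K_1e^(-2t)(1,-2,2) + K_2e^(t)(0,1,0) + K_3e^(-4t)(0,0,1).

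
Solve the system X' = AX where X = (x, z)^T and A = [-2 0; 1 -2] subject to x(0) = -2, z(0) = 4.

Coefficient matrix A = [[-2, 0], [1, -2]].
Characteristic polynomial det(A - λI) = λ^2 + 4λ + 4 = 0.
Single eigenvalue λ = -2 with algebraic multiplicity 2.
Eigenvector v = (0,-1); generalized eigenvector w with (A-λI)w=v is (-1,-3).
General solution: e^(-2t)[K_1·v + K_2·(t·v + w)].
Applying x(0)=-2, z(0)=4 gives K_1=-10, K_2=2.

x(t) = -2e^(-2t), z(t) = -2te^(-2t) + 4e^(-2t)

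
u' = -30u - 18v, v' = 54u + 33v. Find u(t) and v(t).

u(t) = C_1e^(6t) + 2C_2e^(-3t), v(t) = -2C_1e^(6t) - 3C_2e^(-3t)

Coefficient matrix A = [[-30, -18], [54, 33]].
Characteristic polynomial det(A - λI) = λ^2 - 3λ - 18 = 0.
Eigenvalues λ = 6, -3.
For λ=6: (A-λI) row 1 is [-36, -18], so an eigenvector is (1, -2).
For λ=-3: (A-λI) row 1 is [-27, -18], so an eigenvector is (2, -3).
General solution: C_1e^(6t)(1,-2) + C_2e^(-3t)(2,-3).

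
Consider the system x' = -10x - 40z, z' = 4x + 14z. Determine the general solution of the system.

Coefficient matrix A = [[-10, -40], [4, 14]].
Characteristic polynomial det(A - λI) = λ^2 - 4λ + 20 = 0.
Eigenvalues λ = 2 ± 4i (complex conjugate pair).
For λ=2+4i: an eigenvector is (-1,0) - i(3,-1) = (-1 - 3i, 0 + i).
A real fundamental pair from Re and Im of e^((2+4i)t)v: X_1 = e^(2t)(cos(4t)·(-1,0) + sin(4t)·(3,-1)), X_2 = e^(2t)(sin(4t)·(-1,0) - cos(4t)·(3,-1)).
General solution: K_1X_1 + K_2X_2.

x(t) = 3K_1e^(2t)sin(4t) - K_1e^(2t)cos(4t) - K_2e^(2t)sin(4t) - 3K_2e^(2t)cos(4t), z(t) = -K_1e^(2t)sin(4t) + K_2e^(2t)cos(4t)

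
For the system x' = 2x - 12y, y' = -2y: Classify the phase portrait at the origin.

A = [[2,-12],[0,-2]]; det(A-λI) = λ^2 - 4.
λ = -2, 2: opposite signs.

saddle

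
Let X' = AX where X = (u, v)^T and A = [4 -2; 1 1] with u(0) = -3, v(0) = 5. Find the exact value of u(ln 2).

-76

A = [[4,-2],[1,1]]; eigenvalues λ = 3, 2.
Eigenvectors: (-2,-1) for λ=3, (-1,-1) for λ=2.
From the initial condition, c_1 = 8, c_2 = -13.
u(ln 2) = (8)(2^3)(-2) + (-13)(2^2)(-1) = -76.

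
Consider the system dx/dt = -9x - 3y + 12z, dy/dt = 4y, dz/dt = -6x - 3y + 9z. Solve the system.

x(t) = c_1e^(3t) - 3c_2e^(4t) - 2c_3e^(-3t), y(t) = c_2e^(4t), z(t) = c_1e^(3t) - 3c_2e^(4t) - c_3e^(-3t)

Coefficient matrix A = [[-9, -3, 12], [0, 4, 0], [-6, -3, 9]].
det(A - λI) = 0 gives eigenvalues λ = 3, 4, -3.
For λ=3: eigenvector (1,0,1).
For λ=4: eigenvector (-3,1,-3).
For λ=-3: eigenvector (-2,0,-1).
General solution: c_1e^(3t)(1,0,1) + c_2e^(4t)(-3,1,-3) + c_3e^(-3t)(-2,0,-1).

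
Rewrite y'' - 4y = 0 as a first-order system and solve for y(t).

y(t) = K_1e^(-2t) + K_2e^(2t)

Let x_1 = y, x_2 = y'. Then x_1' = x_2 and x_2' = 4x_1.
A = [[0,1],[4,0]]; det(A-λI) = λ^2 - 4.
Eigenvalues λ = -2, 2 with eigenvectors (1,-2), (1,2).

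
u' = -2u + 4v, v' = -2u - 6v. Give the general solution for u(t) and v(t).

Coefficient matrix A = [[-2, 4], [-2, -6]].
Characteristic polynomial det(A - λI) = λ^2 + 8λ + 20 = 0.
Eigenvalues λ = -4 ± 2i (complex conjugate pair).
For λ=-4+2i: an eigenvector is (1,-1) - i(-1,0) = (1 + i, -1).
A real fundamental pair from Re and Im of e^((-4+2i)t)v: X_1 = e^(-4t)(cos(2t)·(1,-1) + sin(2t)·(-1,0)), X_2 = e^(-4t)(sin(2t)·(1,-1) - cos(2t)·(-1,0)).
General solution: C_1X_1 + C_2X_2.

u(t) = -C_1e^(-4t)sin(2t) + C_1e^(-4t)cos(2t) + C_2e^(-4t)sin(2t) + C_2e^(-4t)cos(2t), v(t) = -C_1e^(-4t)cos(2t) - C_2e^(-4t)sin(2t)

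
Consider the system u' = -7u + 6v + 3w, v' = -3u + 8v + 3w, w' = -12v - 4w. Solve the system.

Coefficient matrix A = [[-7, 6, 3], [-3, 8, 3], [0, -12, -4]].
det(A - λI) = 0 gives eigenvalues λ = -4, 2, -1.
For λ=-4: eigenvector (1,0,1).
For λ=2: eigenvector (0,1,-2).
For λ=-1: eigenvector (1,-1,4).
General solution: c_1e^(-4t)(1,0,1) + c_2e^(2t)(0,1,-2) + c_3e^(-t)(1,-1,4).

u(t) = c_1e^(-4t) + c_3e^(-t), v(t) = c_2e^(2t) - c_3e^(-t), w(t) = c_1e^(-4t) - 2c_2e^(2t) + 4c_3e^(-t)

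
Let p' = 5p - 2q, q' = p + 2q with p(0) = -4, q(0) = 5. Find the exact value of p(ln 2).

A = [[5,-2],[1,2]]; eigenvalues λ = 4, 3.
Eigenvectors: (2,1) for λ=4, (1,1) for λ=3.
From the initial condition, c_1 = -9, c_2 = 14.
p(ln 2) = (-9)(2^4)(2) + (14)(2^3)(1) = -176.

-176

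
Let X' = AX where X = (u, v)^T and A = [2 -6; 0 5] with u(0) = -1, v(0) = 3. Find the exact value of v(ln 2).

96

A = [[2,-6],[0,5]]; eigenvalues λ = 5, 2.
Eigenvectors: (-2,1) for λ=5, (-1,0) for λ=2.
From the initial condition, c_1 = 3, c_2 = -5.
v(ln 2) = (3)(2^5)(1) + (-5)(2^2)(0) = 96.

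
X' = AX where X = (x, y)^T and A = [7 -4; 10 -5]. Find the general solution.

Coefficient matrix A = [[7, -4], [10, -5]].
Characteristic polynomial det(A - λI) = λ^2 - 2λ + 5 = 0.
Eigenvalues λ = 1 ± 2i (complex conjugate pair).
For λ=1+2i: an eigenvector is (1,1) - i(1,2) = (1 - i, 1 - 2i).
A real fundamental pair from Re and Im of e^((1+2i)t)v: X_1 = e^(t)(cos(2t)·(1,1) + sin(2t)·(1,2)), X_2 = e^(t)(sin(2t)·(1,1) - cos(2t)·(1,2)).
General solution: c_1X_1 + c_2X_2.

x(t) = c_1e^(t)sin(2t) + c_1e^(t)cos(2t) + c_2e^(t)sin(2t) - c_2e^(t)cos(2t), y(t) = 2c_1e^(t)sin(2t) + c_1e^(t)cos(2t) + c_2e^(t)sin(2t) - 2c_2e^(t)cos(2t)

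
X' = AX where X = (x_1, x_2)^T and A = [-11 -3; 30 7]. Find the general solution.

x_1(t) = -c_1e^(-2t)sin(3t) + c_2e^(-2t)cos(3t), x_2(t) = 3c_1e^(-2t)sin(3t) + c_1e^(-2t)cos(3t) + c_2e^(-2t)sin(3t) - 3c_2e^(-2t)cos(3t)

Coefficient matrix A = [[-11, -3], [30, 7]].
Characteristic polynomial det(A - λI) = λ^2 + 4λ + 13 = 0.
Eigenvalues λ = -2 ± 3i (complex conjugate pair).
For λ=-2+3i: an eigenvector is (0,1) - i(-1,3) = (0 + i, 1 - 3i).
A real fundamental pair from Re and Im of e^((-2+3i)t)v: X_1 = e^(-2t)(cos(3t)·(0,1) + sin(3t)·(-1,3)), X_2 = e^(-2t)(sin(3t)·(0,1) - cos(3t)·(-1,3)).
General solution: c_1X_1 + c_2X_2.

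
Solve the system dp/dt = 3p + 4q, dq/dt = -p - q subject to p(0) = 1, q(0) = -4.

p(t) = -14te^(t) + e^(t), q(t) = 7te^(t) - 4e^(t)

Coefficient matrix A = [[3, 4], [-1, -1]].
Characteristic polynomial det(A - λI) = λ^2 - 2λ + 1 = 0.
Single eigenvalue λ = 1 with algebraic multiplicity 2.
Eigenvector v = (-2,1); generalized eigenvector w with (A-λI)w=v is (1,-1).
General solution: e^(t)[C_1·v + C_2·(t·v + w)].
Applying p(0)=1, q(0)=-4 gives C_1=3, C_2=7.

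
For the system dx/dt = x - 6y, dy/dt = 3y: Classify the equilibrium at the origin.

unstable node

A = [[1,-6],[0,3]]; det(A-λI) = λ^2 - 4λ + 3.
λ = 1, 3: both positive.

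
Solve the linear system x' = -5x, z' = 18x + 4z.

Coefficient matrix A = [[-5, 0], [18, 4]].
Characteristic polynomial det(A - λI) = λ^2 + λ - 20 = 0.
Eigenvalues λ = 4, -5.
For λ=4: (A-λI) row 1 is [-9, 0], so an eigenvector is (0, 1).
For λ=-5: (A-λI) row 2 is [18, 9], so an eigenvector is (-1, 2).
General solution: c_1e^(4t)(0,1) + c_2e^(-5t)(-1,2).

x(t) = -c_2e^(-5t), z(t) = c_1e^(4t) + 2c_2e^(-5t)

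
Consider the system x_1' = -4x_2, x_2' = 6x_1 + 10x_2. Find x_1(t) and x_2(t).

Coefficient matrix A = [[0, -4], [6, 10]].
Characteristic polynomial det(A - λI) = λ^2 - 10λ + 24 = 0.
Eigenvalues λ = 4, 6.
For λ=4: (A-λI) row 1 is [-4, -4], so an eigenvector is (-1, 1).
For λ=6: (A-λI) row 1 is [-6, -4], so an eigenvector is (-2, 3).
General solution: c_1e^(4t)(-1,1) + c_2e^(6t)(-2,3).

x_1(t) = -c_1e^(4t) - 2c_2e^(6t), x_2(t) = c_1e^(4t) + 3c_2e^(6t)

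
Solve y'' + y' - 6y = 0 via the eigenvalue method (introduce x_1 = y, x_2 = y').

Let x_1 = y, x_2 = y'. Then x_1' = x_2 and x_2' = 6x_1 - x_2.
A = [[0,1],[6,-1]]; det(A-λI) = λ^2 + λ - 6.
Eigenvalues λ = 2, -3 with eigenvectors (1,2), (1,-3).

y(t) = K_1e^(2t) + K_2e^(-3t)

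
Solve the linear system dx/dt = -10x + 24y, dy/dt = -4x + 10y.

Coefficient matrix A = [[-10, 24], [-4, 10]].
Characteristic polynomial det(A - λI) = λ^2 - 4 = 0.
Eigenvalues λ = 2, -2.
For λ=2: (A-λI) row 1 is [-12, 24], so an eigenvector is (2, 1).
For λ=-2: (A-λI) row 1 is [-8, 24], so an eigenvector is (-3, -1).
General solution: K_1e^(2t)(2,1) + K_2e^(-2t)(-3,-1).

x(t) = 2K_1e^(2t) - 3K_2e^(-2t), y(t) = K_1e^(2t) - K_2e^(-2t)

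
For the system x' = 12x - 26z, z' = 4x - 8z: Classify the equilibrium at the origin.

unstable spiral

A = [[12,-26],[4,-8]]; det(A-λI) = λ^2 - 4λ + 8.
λ = 2 ± 2i: positive real part.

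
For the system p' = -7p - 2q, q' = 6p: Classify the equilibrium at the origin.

A = [[-7,-2],[6,0]]; det(A-λI) = λ^2 + 7λ + 12.
λ = -4, -3: both negative.

stable node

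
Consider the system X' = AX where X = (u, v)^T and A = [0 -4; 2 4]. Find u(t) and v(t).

u(t) = K_1e^(2t)sin(2t) - K_1e^(2t)cos(2t) - K_2e^(2t)sin(2t) - K_2e^(2t)cos(2t), v(t) = -K_1e^(2t)sin(2t) + K_2e^(2t)cos(2t)

Coefficient matrix A = [[0, -4], [2, 4]].
Characteristic polynomial det(A - λI) = λ^2 - 4λ + 8 = 0.
Eigenvalues λ = 2 ± 2i (complex conjugate pair).
For λ=2+2i: an eigenvector is (-1,0) - i(1,-1) = (-1 - i, 0 + i).
A real fundamental pair from Re and Im of e^((2+2i)t)v: X_1 = e^(2t)(cos(2t)·(-1,0) + sin(2t)·(1,-1)), X_2 = e^(2t)(sin(2t)·(-1,0) - cos(2t)·(1,-1)).
General solution: K_1X_1 + K_2X_2.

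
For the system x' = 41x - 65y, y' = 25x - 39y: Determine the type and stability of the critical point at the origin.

A = [[41,-65],[25,-39]]; det(A-λI) = λ^2 - 2λ + 26.
λ = 1 ± 5i: positive real part.

unstable spiral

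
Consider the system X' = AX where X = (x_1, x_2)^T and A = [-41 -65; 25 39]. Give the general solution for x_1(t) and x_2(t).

x_1(t) = 3K_1e^(-t)sin(5t) - 2K_1e^(-t)cos(5t) - 2K_2e^(-t)sin(5t) - 3K_2e^(-t)cos(5t), x_2(t) = -2K_1e^(-t)sin(5t) + K_1e^(-t)cos(5t) + K_2e^(-t)sin(5t) + 2K_2e^(-t)cos(5t)

Coefficient matrix A = [[-41, -65], [25, 39]].
Characteristic polynomial det(A - λI) = λ^2 + 2λ + 26 = 0.
Eigenvalues λ = -1 ± 5i (complex conjugate pair).
For λ=-1+5i: an eigenvector is (-2,1) - i(3,-2) = (-2 - 3i, 1 + 2i).
A real fundamental pair from Re and Im of e^((-1+5i)t)v: X_1 = e^(-t)(cos(5t)·(-2,1) + sin(5t)·(3,-2)), X_2 = e^(-t)(sin(5t)·(-2,1) - cos(5t)·(3,-2)).
General solution: K_1X_1 + K_2X_2.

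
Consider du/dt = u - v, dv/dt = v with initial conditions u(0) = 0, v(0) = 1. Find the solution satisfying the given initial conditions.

Coefficient matrix A = [[1, -1], [0, 1]].
Characteristic polynomial det(A - λI) = λ^2 - 2λ + 1 = 0.
Single eigenvalue λ = 1 with algebraic multiplicity 2.
Eigenvector v = (1,0); generalized eigenvector w with (A-λI)w=v is (1,-1).
General solution: e^(t)[C_1·v + C_2·(t·v + w)].
Applying u(0)=0, v(0)=1 gives C_1=1, C_2=-1.

u(t) = -te^(t), v(t) = e^(t)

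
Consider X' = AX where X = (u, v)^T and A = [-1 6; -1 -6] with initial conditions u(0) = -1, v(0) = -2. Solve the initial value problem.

u(t) = -15e^(-3t) + 14e^(-4t), v(t) = 5e^(-3t) - 7e^(-4t)

Coefficient matrix A = [[-1, 6], [-1, -6]].
Characteristic polynomial det(A - λI) = λ^2 + 7λ + 12 = 0.
Eigenvalues λ = -3, -4.
For λ=-3: (A-λI) row 1 is [2, 6], so an eigenvector is (3, -1).
For λ=-4: (A-λI) row 1 is [3, 6], so an eigenvector is (2, -1).
General solution: C_1e^(-3t)(3,-1) + C_2e^(-4t)(2,-1).
Applying u(0)=-1, v(0)=-2 gives C_1=-5, C_2=7.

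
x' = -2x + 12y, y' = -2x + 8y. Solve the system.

x(t) = 2K_1e^(4t) - 3K_2e^(2t), y(t) = K_1e^(4t) - K_2e^(2t)

Coefficient matrix A = [[-2, 12], [-2, 8]].
Characteristic polynomial det(A - λI) = λ^2 - 6λ + 8 = 0.
Eigenvalues λ = 4, 2.
For λ=4: (A-λI) row 1 is [-6, 12], so an eigenvector is (2, 1).
For λ=2: (A-λI) row 1 is [-4, 12], so an eigenvector is (-3, -1).
General solution: K_1e^(4t)(2,1) + K_2e^(2t)(-3,-1).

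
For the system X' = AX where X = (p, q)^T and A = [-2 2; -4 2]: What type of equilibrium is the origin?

A = [[-2,2],[-4,2]]; det(A-λI) = λ^2 + 4.
λ = 0 ± 2i: zero real part.

center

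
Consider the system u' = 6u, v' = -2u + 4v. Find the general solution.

Coefficient matrix A = [[6, 0], [-2, 4]].
Characteristic polynomial det(A - λI) = λ^2 - 10λ + 24 = 0.
Eigenvalues λ = 6, 4.
For λ=6: (A-λI) row 2 is [-2, -2], so an eigenvector is (-1, 1).
For λ=4: (A-λI) row 1 is [2, 0], so an eigenvector is (0, -1).
General solution: K_1e^(6t)(-1,1) + K_2e^(4t)(0,-1).

u(t) = -K_1e^(6t), v(t) = K_1e^(6t) - K_2e^(4t)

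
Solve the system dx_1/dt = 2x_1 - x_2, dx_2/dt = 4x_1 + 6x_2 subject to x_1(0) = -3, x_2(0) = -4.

x_1(t) = 10te^(4t) - 3e^(4t), x_2(t) = -20te^(4t) - 4e^(4t)

Coefficient matrix A = [[2, -1], [4, 6]].
Characteristic polynomial det(A - λI) = λ^2 - 8λ + 16 = 0.
Single eigenvalue λ = 4 with algebraic multiplicity 2.
Eigenvector v = (-1,2); generalized eigenvector w with (A-λI)w=v is (0,1).
General solution: e^(4t)[C_1·v + C_2·(t·v + w)].
Applying x_1(0)=-3, x_2(0)=-4 gives C_1=3, C_2=-10.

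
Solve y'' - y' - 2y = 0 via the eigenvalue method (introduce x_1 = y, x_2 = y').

y(t) = C_1e^(-t) + C_2e^(2t)

Let x_1 = y, x_2 = y'. Then x_1' = x_2 and x_2' = 2x_1 + x_2.
A = [[0,1],[2,1]]; det(A-λI) = λ^2 - λ - 2.
Eigenvalues λ = -1, 2 with eigenvectors (1,-1), (1,2).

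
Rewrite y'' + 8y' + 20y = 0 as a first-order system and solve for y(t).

Let x_1 = y, x_2 = y'. Then x_1' = x_2 and x_2' = -20x_1 - 8x_2.
A = [[0,1],[-20,-8]]; det(A-λI) = λ^2 + 8λ + 20.
Eigenvalues λ = -4 ± 2i.

y(t) = C_1e^(-4t)cos(2t) + C_2e^(-4t)sin(2t)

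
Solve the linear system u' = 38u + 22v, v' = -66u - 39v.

u(t) = -2c_1e^(5t) + c_2e^(-6t), v(t) = 3c_1e^(5t) - 2c_2e^(-6t)

Coefficient matrix A = [[38, 22], [-66, -39]].
Characteristic polynomial det(A - λI) = λ^2 + λ - 30 = 0.
Eigenvalues λ = 5, -6.
For λ=5: (A-λI) row 1 is [33, 22], so an eigenvector is (-2, 3).
For λ=-6: (A-λI) row 1 is [44, 22], so an eigenvector is (1, -2).
General solution: c_1e^(5t)(-2,3) + c_2e^(-6t)(1,-2).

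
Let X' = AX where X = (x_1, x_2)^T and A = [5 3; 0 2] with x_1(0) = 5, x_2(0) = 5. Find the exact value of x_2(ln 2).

20

A = [[5,3],[0,2]]; eigenvalues λ = 5, 2.
Eigenvectors: (-1,0) for λ=5, (1,-1) for λ=2.
From the initial condition, c_1 = -10, c_2 = -5.
x_2(ln 2) = (-10)(2^5)(0) + (-5)(2^2)(-1) = 20.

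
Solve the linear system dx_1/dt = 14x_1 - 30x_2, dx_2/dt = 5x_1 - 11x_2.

Coefficient matrix A = [[14, -30], [5, -11]].
Characteristic polynomial det(A - λI) = λ^2 - 3λ - 4 = 0.
Eigenvalues λ = -1, 4.
For λ=-1: (A-λI) row 1 is [15, -30], so an eigenvector is (2, 1).
For λ=4: (A-λI) row 1 is [10, -30], so an eigenvector is (3, 1).
General solution: C_1e^(-t)(2,1) + C_2e^(4t)(3,1).

x_1(t) = 2C_1e^(-t) + 3C_2e^(4t), x_2(t) = C_1e^(-t) + C_2e^(4t)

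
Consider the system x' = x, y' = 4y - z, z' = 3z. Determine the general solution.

Coefficient matrix A = [[1, 0, 0], [0, 4, -1], [0, 0, 3]].
det(A - λI) = 0 gives eigenvalues λ = 3, 1, 4.
For λ=3: eigenvector (0,1,1).
For λ=1: eigenvector (1,0,0).
For λ=4: eigenvector (0,-1,0).
General solution: c_1e^(3t)(0,1,1) + c_2e^(t)(1,0,0) + c_3e^(4t)(0,-1,0).

x(t) = c_2e^(t), y(t) = c_1e^(3t) - c_3e^(4t), z(t) = c_1e^(3t)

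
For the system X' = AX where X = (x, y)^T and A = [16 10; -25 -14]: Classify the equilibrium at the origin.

A = [[16,10],[-25,-14]]; det(A-λI) = λ^2 - 2λ + 26.
λ = 1 ± 5i: positive real part.

unstable spiral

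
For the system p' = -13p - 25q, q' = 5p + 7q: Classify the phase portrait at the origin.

stable spiral

A = [[-13,-25],[5,7]]; det(A-λI) = λ^2 + 6λ + 34.
λ = -3 ± 5i: negative real part.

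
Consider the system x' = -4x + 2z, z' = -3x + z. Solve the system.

x(t) = -2K_1e^(-t) + K_2e^(-2t), z(t) = -3K_1e^(-t) + K_2e^(-2t)

Coefficient matrix A = [[-4, 2], [-3, 1]].
Characteristic polynomial det(A - λI) = λ^2 + 3λ + 2 = 0.
Eigenvalues λ = -1, -2.
For λ=-1: (A-λI) row 1 is [-3, 2], so an eigenvector is (-2, -3).
For λ=-2: (A-λI) row 1 is [-2, 2], so an eigenvector is (1, 1).
General solution: K_1e^(-t)(-2,-3) + K_2e^(-2t)(1,1).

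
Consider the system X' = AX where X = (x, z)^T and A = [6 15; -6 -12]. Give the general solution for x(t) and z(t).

Coefficient matrix A = [[6, 15], [-6, -12]].
Characteristic polynomial det(A - λI) = λ^2 + 6λ + 18 = 0.
Eigenvalues λ = -3 ± 3i (complex conjugate pair).
For λ=-3+3i: an eigenvector is (-2,1) - i(-1,1) = (-2 + i, 1 - i).
A real fundamental pair from Re and Im of e^((-3+3i)t)v: X_1 = e^(-3t)(cos(3t)·(-2,1) + sin(3t)·(-1,1)), X_2 = e^(-3t)(sin(3t)·(-2,1) - cos(3t)·(-1,1)).
General solution: C_1X_1 + C_2X_2.

x(t) = -C_1e^(-3t)sin(3t) - 2C_1e^(-3t)cos(3t) - 2C_2e^(-3t)sin(3t) + C_2e^(-3t)cos(3t), z(t) = C_1e^(-3t)sin(3t) + C_1e^(-3t)cos(3t) + C_2e^(-3t)sin(3t) - C_2e^(-3t)cos(3t)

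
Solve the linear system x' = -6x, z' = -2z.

x(t) = -K_2e^(-6t), z(t) = K_1e^(-2t)

Coefficient matrix A = [[-6, 0], [0, -2]].
Characteristic polynomial det(A - λI) = λ^2 + 8λ + 12 = 0.
Eigenvalues λ = -2, -6.
For λ=-2: (A-λI) row 1 is [-4, 0], so an eigenvector is (0, 1).
For λ=-6: (A-λI) row 2 is [0, 4], so an eigenvector is (-1, 0).
General solution: K_1e^(-2t)(0,1) + K_2e^(-6t)(-1,0).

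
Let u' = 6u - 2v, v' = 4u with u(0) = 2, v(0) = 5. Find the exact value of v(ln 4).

-160

A = [[6,-2],[4,0]]; eigenvalues λ = 2, 4.
Eigenvectors: (-1,-2) for λ=2, (-1,-1) for λ=4.
From the initial condition, c_1 = -3, c_2 = 1.
v(ln 4) = (-3)(4^2)(-2) + (1)(4^4)(-1) = -160.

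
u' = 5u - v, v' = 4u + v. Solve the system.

u(t) = K_1e^(3t) + K_2te^(3t) - K_2e^(3t), v(t) = 2K_1e^(3t) + 2K_2te^(3t) - 3K_2e^(3t)

Coefficient matrix A = [[5, -1], [4, 1]].
Characteristic polynomial det(A - λI) = λ^2 - 6λ + 9 = 0.
Single eigenvalue λ = 3 with algebraic multiplicity 2.
Eigenvector v = (1,2); generalized eigenvector w with (A-λI)w=v is (-1,-3).
General solution: e^(3t)[K_1·v + K_2·(t·v + w)].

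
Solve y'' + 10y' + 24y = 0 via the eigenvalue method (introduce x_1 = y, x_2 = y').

y(t) = c_1e^(-6t) + c_2e^(-4t)

Let x_1 = y, x_2 = y'. Then x_1' = x_2 and x_2' = -24x_1 - 10x_2.
A = [[0,1],[-24,-10]]; det(A-λI) = λ^2 + 10λ + 24.
Eigenvalues λ = -6, -4 with eigenvectors (1,-6), (1,-4).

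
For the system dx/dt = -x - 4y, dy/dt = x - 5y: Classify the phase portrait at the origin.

stable improper node

A = [[-1,-4],[1,-5]]; det(A-λI) = λ^2 + 6λ + 9.
repeated λ = -3 with a single eigenvector.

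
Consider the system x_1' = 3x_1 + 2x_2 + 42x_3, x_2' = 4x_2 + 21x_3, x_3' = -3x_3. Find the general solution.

Coefficient matrix A = [[3, 2, 42], [0, 4, 21], [0, 0, -3]].
det(A - λI) = 0 gives eigenvalues λ = 3, 4, -3.
For λ=3: eigenvector (1,0,0).
For λ=4: eigenvector (2,1,0).
For λ=-3: eigenvector (-6,-3,1).
General solution: C_1e^(3t)(1,0,0) + C_2e^(4t)(2,1,0) + C_3e^(-3t)(-6,-3,1).

x_1(t) = C_1e^(3t) + 2C_2e^(4t) - 6C_3e^(-3t), x_2(t) = C_2e^(4t) - 3C_3e^(-3t), x_3(t) = C_3e^(-3t)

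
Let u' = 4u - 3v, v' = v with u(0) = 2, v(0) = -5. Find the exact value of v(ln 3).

-15

A = [[4,-3],[0,1]]; eigenvalues λ = 4, 1.
Eigenvectors: (-1,0) for λ=4, (1,1) for λ=1.
From the initial condition, c_1 = -7, c_2 = -5.
v(ln 3) = (-7)(3^4)(0) + (-5)(3^1)(1) = -15.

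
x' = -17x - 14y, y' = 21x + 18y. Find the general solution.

Coefficient matrix A = [[-17, -14], [21, 18]].
Characteristic polynomial det(A - λI) = λ^2 - λ - 12 = 0.
Eigenvalues λ = 4, -3.
For λ=4: (A-λI) row 1 is [-21, -14], so an eigenvector is (2, -3).
For λ=-3: (A-λI) row 1 is [-14, -14], so an eigenvector is (-1, 1).
General solution: K_1e^(4t)(2,-3) + K_2e^(-3t)(-1,1).

x(t) = 2K_1e^(4t) - K_2e^(-3t), y(t) = -3K_1e^(4t) + K_2e^(-3t)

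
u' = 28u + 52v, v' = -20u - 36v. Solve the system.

Coefficient matrix A = [[28, 52], [-20, -36]].
Characteristic polynomial det(A - λI) = λ^2 + 8λ + 32 = 0.
Eigenvalues λ = -4 ± 4i (complex conjugate pair).
For λ=-4+4i: an eigenvector is (3,-2) - i(-2,1) = (3 + 2i, -2 - i).
A real fundamental pair from Re and Im of e^((-4+4i)t)v: X_1 = e^(-4t)(cos(4t)·(3,-2) + sin(4t)·(-2,1)), X_2 = e^(-4t)(sin(4t)·(3,-2) - cos(4t)·(-2,1)).
General solution: K_1X_1 + K_2X_2.

u(t) = -2K_1e^(-4t)sin(4t) + 3K_1e^(-4t)cos(4t) + 3K_2e^(-4t)sin(4t) + 2K_2e^(-4t)cos(4t), v(t) = K_1e^(-4t)sin(4t) - 2K_1e^(-4t)cos(4t) - 2K_2e^(-4t)sin(4t) - K_2e^(-4t)cos(4t)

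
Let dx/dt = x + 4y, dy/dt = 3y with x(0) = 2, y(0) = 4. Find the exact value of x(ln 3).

198

A = [[1,4],[0,3]]; eigenvalues λ = 3, 1.
Eigenvectors: (-2,-1) for λ=3, (1,0) for λ=1.
From the initial condition, c_1 = -4, c_2 = -6.
x(ln 3) = (-4)(3^3)(-2) + (-6)(3^1)(1) = 198.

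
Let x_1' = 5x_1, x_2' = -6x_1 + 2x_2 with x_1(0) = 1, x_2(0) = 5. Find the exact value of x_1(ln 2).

32

A = [[5,0],[-6,2]]; eigenvalues λ = 5, 2.
Eigenvectors: (1,-2) for λ=5, (0,-1) for λ=2.
From the initial condition, c_1 = 1, c_2 = -7.
x_1(ln 2) = (1)(2^5)(1) + (-7)(2^2)(0) = 32.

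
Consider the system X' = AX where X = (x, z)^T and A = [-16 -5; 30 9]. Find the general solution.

Coefficient matrix A = [[-16, -5], [30, 9]].
Characteristic polynomial det(A - λI) = λ^2 + 7λ + 6 = 0.
Eigenvalues λ = -6, -1.
For λ=-6: (A-λI) row 1 is [-10, -5], so an eigenvector is (-1, 2).
For λ=-1: (A-λI) row 1 is [-15, -5], so an eigenvector is (1, -3).
General solution: C_1e^(-6t)(-1,2) + C_2e^(-t)(1,-3).

x(t) = -C_1e^(-6t) + C_2e^(-t), z(t) = 2C_1e^(-6t) - 3C_2e^(-t)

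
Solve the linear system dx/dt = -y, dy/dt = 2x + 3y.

x(t) = C_1e^(2t) + C_2e^(t), y(t) = -2C_1e^(2t) - C_2e^(t)

Coefficient matrix A = [[0, -1], [2, 3]].
Characteristic polynomial det(A - λI) = λ^2 - 3λ + 2 = 0.
Eigenvalues λ = 2, 1.
For λ=2: (A-λI) row 1 is [-2, -1], so an eigenvector is (1, -2).
For λ=1: (A-λI) row 1 is [-1, -1], so an eigenvector is (1, -1).
General solution: C_1e^(2t)(1,-2) + C_2e^(t)(1,-1).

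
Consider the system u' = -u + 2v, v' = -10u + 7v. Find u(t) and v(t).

Coefficient matrix A = [[-1, 2], [-10, 7]].
Characteristic polynomial det(A - λI) = λ^2 - 6λ + 13 = 0.
Eigenvalues λ = 3 ± 2i (complex conjugate pair).
For λ=3+2i: an eigenvector is (1,2) - i(0,-1) = (1, 2 + i).
A real fundamental pair from Re and Im of e^((3+2i)t)v: X_1 = e^(3t)(cos(2t)·(1,2) + sin(2t)·(0,-1)), X_2 = e^(3t)(sin(2t)·(1,2) - cos(2t)·(0,-1)).
General solution: K_1X_1 + K_2X_2.

u(t) = K_1e^(3t)cos(2t) + K_2e^(3t)sin(2t), v(t) = -K_1e^(3t)sin(2t) + 2K_1e^(3t)cos(2t) + 2K_2e^(3t)sin(2t) + K_2e^(3t)cos(2t)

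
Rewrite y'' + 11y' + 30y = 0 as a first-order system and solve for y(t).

y(t) = K_1e^(-5t) + K_2e^(-6t)

Let x_1 = y, x_2 = y'. Then x_1' = x_2 and x_2' = -30x_1 - 11x_2.
A = [[0,1],[-30,-11]]; det(A-λI) = λ^2 + 11λ + 30.
Eigenvalues λ = -5, -6 with eigenvectors (1,-5), (1,-6).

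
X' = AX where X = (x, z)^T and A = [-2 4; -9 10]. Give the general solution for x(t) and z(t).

x(t) = -2C_1e^(4t) - 2C_2te^(4t) - C_2e^(4t), z(t) = -3C_1e^(4t) - 3C_2te^(4t) - 2C_2e^(4t)

Coefficient matrix A = [[-2, 4], [-9, 10]].
Characteristic polynomial det(A - λI) = λ^2 - 8λ + 16 = 0.
Single eigenvalue λ = 4 with algebraic multiplicity 2.
Eigenvector v = (-2,-3); generalized eigenvector w with (A-λI)w=v is (-1,-2).
General solution: e^(4t)[C_1·v + C_2·(t·v + w)].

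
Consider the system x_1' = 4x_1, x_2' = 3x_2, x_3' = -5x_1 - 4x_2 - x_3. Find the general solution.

x_1(t) = C_1e^(4t), x_2(t) = C_2e^(3t), x_3(t) = -C_1e^(4t) - C_2e^(3t) + C_3e^(-t)

Coefficient matrix A = [[4, 0, 0], [0, 3, 0], [-5, -4, -1]].
det(A - λI) = 0 gives eigenvalues λ = 4, 3, -1.
For λ=4: eigenvector (1,0,-1).
For λ=3: eigenvector (0,1,-1).
For λ=-1: eigenvector (0,0,1).
General solution: C_1e^(4t)(1,0,-1) + C_2e^(3t)(0,1,-1) + C_3e^(-t)(0,0,1).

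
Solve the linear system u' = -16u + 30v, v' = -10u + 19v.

Coefficient matrix A = [[-16, 30], [-10, 19]].
Characteristic polynomial det(A - λI) = λ^2 - 3λ - 4 = 0.
Eigenvalues λ = 4, -1.
For λ=4: (A-λI) row 1 is [-20, 30], so an eigenvector is (-3, -2).
For λ=-1: (A-λI) row 1 is [-15, 30], so an eigenvector is (-2, -1).
General solution: c_1e^(4t)(-3,-2) + c_2e^(-t)(-2,-1).

u(t) = -3c_1e^(4t) - 2c_2e^(-t), v(t) = -2c_1e^(4t) - c_2e^(-t)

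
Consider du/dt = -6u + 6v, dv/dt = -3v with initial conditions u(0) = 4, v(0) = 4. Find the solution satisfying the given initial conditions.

u(t) = 8e^(-3t) - 4e^(-6t), v(t) = 4e^(-3t)

Coefficient matrix A = [[-6, 6], [0, -3]].
Characteristic polynomial det(A - λI) = λ^2 + 9λ + 18 = 0.
Eigenvalues λ = -6, -3.
For λ=-6: (A-λI) row 1 is [0, 6], so an eigenvector is (-1, 0).
For λ=-3: (A-λI) row 1 is [-3, 6], so an eigenvector is (2, 1).
General solution: K_1e^(-6t)(-1,0) + K_2e^(-3t)(2,1).
Applying u(0)=4, v(0)=4 gives K_1=4, K_2=4.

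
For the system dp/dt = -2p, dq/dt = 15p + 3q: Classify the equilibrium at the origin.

A = [[-2,0],[15,3]]; det(A-λI) = λ^2 - λ - 6.
λ = 3, -2: opposite signs.

saddle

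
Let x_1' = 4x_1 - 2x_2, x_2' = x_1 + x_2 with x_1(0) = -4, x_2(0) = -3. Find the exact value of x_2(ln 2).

-16

A = [[4,-2],[1,1]]; eigenvalues λ = 3, 2.
Eigenvectors: (2,1) for λ=3, (-1,-1) for λ=2.
From the initial condition, c_1 = -1, c_2 = 2.
x_2(ln 2) = (-1)(2^3)(1) + (2)(2^2)(-1) = -16.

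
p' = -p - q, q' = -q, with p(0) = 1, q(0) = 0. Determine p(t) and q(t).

Coefficient matrix A = [[-1, -1], [0, -1]].
Characteristic polynomial det(A - λI) = λ^2 + 2λ + 1 = 0.
Single eigenvalue λ = -1 with algebraic multiplicity 2.
Eigenvector v = (-1,0); generalized eigenvector w with (A-λI)w=v is (2,1).
General solution: e^(-t)[K_1·v + K_2·(t·v + w)].
Applying p(0)=1, q(0)=0 gives K_1=-1, K_2=0.

p(t) = e^(-t), q(t) = 0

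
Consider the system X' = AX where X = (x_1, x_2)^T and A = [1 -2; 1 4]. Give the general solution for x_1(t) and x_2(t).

x_1(t) = 2K_1e^(2t) + K_2e^(3t), x_2(t) = -K_1e^(2t) - K_2e^(3t)

Coefficient matrix A = [[1, -2], [1, 4]].
Characteristic polynomial det(A - λI) = λ^2 - 5λ + 6 = 0.
Eigenvalues λ = 2, 3.
For λ=2: (A-λI) row 1 is [-1, -2], so an eigenvector is (2, -1).
For λ=3: (A-λI) row 1 is [-2, -2], so an eigenvector is (1, -1).
General solution: K_1e^(2t)(2,-1) + K_2e^(3t)(1,-1).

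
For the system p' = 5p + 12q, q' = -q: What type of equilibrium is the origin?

A = [[5,12],[0,-1]]; det(A-λI) = λ^2 - 4λ - 5.
λ = -1, 5: opposite signs.

saddle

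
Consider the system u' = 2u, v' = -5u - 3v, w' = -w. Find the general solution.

u(t) = C_1e^(2t), v(t) = -C_1e^(2t) + C_2e^(-3t), w(t) = C_3e^(-t)

Coefficient matrix A = [[2, 0, 0], [-5, -3, 0], [0, 0, -1]].
det(A - λI) = 0 gives eigenvalues λ = 2, -3, -1.
For λ=2: eigenvector (1,-1,0).
For λ=-3: eigenvector (0,1,0).
For λ=-1: eigenvector (0,0,1).
General solution: C_1e^(2t)(1,-1,0) + C_2e^(-3t)(0,1,0) + C_3e^(-t)(0,0,1).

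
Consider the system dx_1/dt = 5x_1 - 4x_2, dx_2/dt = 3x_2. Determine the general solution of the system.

x_1(t) = 2C_1e^(3t) - C_2e^(5t), x_2(t) = C_1e^(3t)

Coefficient matrix A = [[5, -4], [0, 3]].
Characteristic polynomial det(A - λI) = λ^2 - 8λ + 15 = 0.
Eigenvalues λ = 3, 5.
For λ=3: (A-λI) row 1 is [2, -4], so an eigenvector is (2, 1).
For λ=5: (A-λI) row 1 is [0, -4], so an eigenvector is (-1, 0).
General solution: C_1e^(3t)(2,1) + C_2e^(5t)(-1,0).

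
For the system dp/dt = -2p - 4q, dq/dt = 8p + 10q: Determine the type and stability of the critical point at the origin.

unstable node

A = [[-2,-4],[8,10]]; det(A-λI) = λ^2 - 8λ + 12.
λ = 6, 2: both positive.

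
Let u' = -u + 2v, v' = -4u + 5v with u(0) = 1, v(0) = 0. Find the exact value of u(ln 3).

A = [[-1,2],[-4,5]]; eigenvalues λ = 3, 1.
Eigenvectors: (-1,-2) for λ=3, (-1,-1) for λ=1.
From the initial condition, c_1 = 1, c_2 = -2.
u(ln 3) = (1)(3^3)(-1) + (-2)(3^1)(-1) = -21.

-21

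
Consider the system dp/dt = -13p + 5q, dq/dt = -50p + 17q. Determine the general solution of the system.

Coefficient matrix A = [[-13, 5], [-50, 17]].
Characteristic polynomial det(A - λI) = λ^2 - 4λ + 29 = 0.
Eigenvalues λ = 2 ± 5i (complex conjugate pair).
For λ=2+5i: an eigenvector is (0,1) - i(1,3) = (0 - i, 1 - 3i).
A real fundamental pair from Re and Im of e^((2+5i)t)v: X_1 = e^(2t)(cos(5t)·(0,1) + sin(5t)·(1,3)), X_2 = e^(2t)(sin(5t)·(0,1) - cos(5t)·(1,3)).
General solution: K_1X_1 + K_2X_2.

p(t) = K_1e^(2t)sin(5t) - K_2e^(2t)cos(5t), q(t) = 3K_1e^(2t)sin(5t) + K_1e^(2t)cos(5t) + K_2e^(2t)sin(5t) - 3K_2e^(2t)cos(5t)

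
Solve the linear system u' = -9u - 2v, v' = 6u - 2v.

u(t) = K_1e^(-5t) + 2K_2e^(-6t), v(t) = -2K_1e^(-5t) - 3K_2e^(-6t)

Coefficient matrix A = [[-9, -2], [6, -2]].
Characteristic polynomial det(A - λI) = λ^2 + 11λ + 30 = 0.
Eigenvalues λ = -5, -6.
For λ=-5: (A-λI) row 1 is [-4, -2], so an eigenvector is (1, -2).
For λ=-6: (A-λI) row 1 is [-3, -2], so an eigenvector is (2, -3).
General solution: K_1e^(-5t)(1,-2) + K_2e^(-6t)(2,-3).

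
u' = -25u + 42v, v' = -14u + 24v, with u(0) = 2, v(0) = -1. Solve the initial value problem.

u(t) = -12e^(3t) + 14e^(-4t), v(t) = -8e^(3t) + 7e^(-4t)

Coefficient matrix A = [[-25, 42], [-14, 24]].
Characteristic polynomial det(A - λI) = λ^2 + λ - 12 = 0.
Eigenvalues λ = -4, 3.
For λ=-4: (A-λI) row 1 is [-21, 42], so an eigenvector is (-2, -1).
For λ=3: (A-λI) row 1 is [-28, 42], so an eigenvector is (3, 2).
General solution: K_1e^(-4t)(-2,-1) + K_2e^(3t)(3,2).
Applying u(0)=2, v(0)=-1 gives K_1=-7, K_2=-4.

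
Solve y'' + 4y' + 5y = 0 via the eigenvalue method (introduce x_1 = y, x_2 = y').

y(t) = C_1e^(-2t)cos(t) + C_2e^(-2t)sin(t)

Let x_1 = y, x_2 = y'. Then x_1' = x_2 and x_2' = -5x_1 - 4x_2.
A = [[0,1],[-5,-4]]; det(A-λI) = λ^2 + 4λ + 5.
Eigenvalues λ = -2 ± i.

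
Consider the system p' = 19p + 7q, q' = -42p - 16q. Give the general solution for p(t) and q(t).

Coefficient matrix A = [[19, 7], [-42, -16]].
Characteristic polynomial det(A - λI) = λ^2 - 3λ - 10 = 0.
Eigenvalues λ = 5, -2.
For λ=5: (A-λI) row 1 is [14, 7], so an eigenvector is (1, -2).
For λ=-2: (A-λI) row 1 is [21, 7], so an eigenvector is (1, -3).
General solution: K_1e^(5t)(1,-2) + K_2e^(-2t)(1,-3).

p(t) = K_1e^(5t) + K_2e^(-2t), q(t) = -2K_1e^(5t) - 3K_2e^(-2t)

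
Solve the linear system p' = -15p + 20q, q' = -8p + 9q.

Coefficient matrix A = [[-15, 20], [-8, 9]].
Characteristic polynomial det(A - λI) = λ^2 + 6λ + 25 = 0.
Eigenvalues λ = -3 ± 4i (complex conjugate pair).
For λ=-3+4i: an eigenvector is (2,1) - i(-1,-1) = (2 + i, 1 + i).
A real fundamental pair from Re and Im of e^((-3+4i)t)v: X_1 = e^(-3t)(cos(4t)·(2,1) + sin(4t)·(-1,-1)), X_2 = e^(-3t)(sin(4t)·(2,1) - cos(4t)·(-1,-1)).
General solution: c_1X_1 + c_2X_2.

p(t) = -c_1e^(-3t)sin(4t) + 2c_1e^(-3t)cos(4t) + 2c_2e^(-3t)sin(4t) + c_2e^(-3t)cos(4t), q(t) = -c_1e^(-3t)sin(4t) + c_1e^(-3t)cos(4t) + c_2e^(-3t)sin(4t) + c_2e^(-3t)cos(4t)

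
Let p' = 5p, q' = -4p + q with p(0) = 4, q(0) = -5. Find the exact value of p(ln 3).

972

A = [[5,0],[-4,1]]; eigenvalues λ = 5, 1.
Eigenvectors: (-1,1) for λ=5, (0,-1) for λ=1.
From the initial condition, c_1 = -4, c_2 = 1.
p(ln 3) = (-4)(3^5)(-1) + (1)(3^1)(0) = 972.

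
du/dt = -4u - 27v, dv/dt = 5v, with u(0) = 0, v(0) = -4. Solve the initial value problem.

u(t) = 12e^(5t) - 12e^(-4t), v(t) = -4e^(5t)

Coefficient matrix A = [[-4, -27], [0, 5]].
Characteristic polynomial det(A - λI) = λ^2 - λ - 20 = 0.
Eigenvalues λ = 5, -4.
For λ=5: (A-λI) row 1 is [-9, -27], so an eigenvector is (3, -1).
For λ=-4: (A-λI) row 1 is [0, -27], so an eigenvector is (-1, 0).
General solution: K_1e^(5t)(3,-1) + K_2e^(-4t)(-1,0).
Applying u(0)=0, v(0)=-4 gives K_1=4, K_2=12.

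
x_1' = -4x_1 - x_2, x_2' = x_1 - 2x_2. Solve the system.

x_1(t) = c_1e^(-3t) + c_2te^(-3t) + c_2e^(-3t), x_2(t) = -c_1e^(-3t) - c_2te^(-3t) - 2c_2e^(-3t)

Coefficient matrix A = [[-4, -1], [1, -2]].
Characteristic polynomial det(A - λI) = λ^2 + 6λ + 9 = 0.
Single eigenvalue λ = -3 with algebraic multiplicity 2.
Eigenvector v = (1,-1); generalized eigenvector w with (A-λI)w=v is (1,-2).
General solution: e^(-3t)[c_1·v + c_2·(t·v + w)].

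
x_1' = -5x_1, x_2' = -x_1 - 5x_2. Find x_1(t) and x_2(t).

x_1(t) = -K_2e^(-5t), x_2(t) = K_1e^(-5t) + K_2te^(-5t)

Coefficient matrix A = [[-5, 0], [-1, -5]].
Characteristic polynomial det(A - λI) = λ^2 + 10λ + 25 = 0.
Single eigenvalue λ = -5 with algebraic multiplicity 2.
Eigenvector v = (0,1); generalized eigenvector w with (A-λI)w=v is (-1,0).
General solution: e^(-5t)[K_1·v + K_2·(t·v + w)].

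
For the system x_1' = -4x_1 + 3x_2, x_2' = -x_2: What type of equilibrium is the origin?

A = [[-4,3],[0,-1]]; det(A-λI) = λ^2 + 5λ + 4.
λ = -1, -4: both negative.

stable node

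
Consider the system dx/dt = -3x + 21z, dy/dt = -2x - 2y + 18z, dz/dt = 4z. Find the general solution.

x(t) = K_1e^(-3t) + 3K_3e^(4t), y(t) = 2K_1e^(-3t) + K_2e^(-2t) + 2K_3e^(4t), z(t) = K_3e^(4t)

Coefficient matrix A = [[-3, 0, 21], [-2, -2, 18], [0, 0, 4]].
det(A - λI) = 0 gives eigenvalues λ = -3, -2, 4.
For λ=-3: eigenvector (1,2,0).
For λ=-2: eigenvector (0,1,0).
For λ=4: eigenvector (3,2,1).
General solution: K_1e^(-3t)(1,2,0) + K_2e^(-2t)(0,1,0) + K_3e^(4t)(3,2,1).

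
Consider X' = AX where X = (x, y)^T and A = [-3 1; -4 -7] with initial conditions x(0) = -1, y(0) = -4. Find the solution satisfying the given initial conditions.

Coefficient matrix A = [[-3, 1], [-4, -7]].
Characteristic polynomial det(A - λI) = λ^2 + 10λ + 25 = 0.
Single eigenvalue λ = -5 with algebraic multiplicity 2.
Eigenvector v = (1,-2); generalized eigenvector w with (A-λI)w=v is (0,1).
General solution: e^(-5t)[C_1·v + C_2·(t·v + w)].
Applying x(0)=-1, y(0)=-4 gives C_1=-1, C_2=-6.

x(t) = -6te^(-5t) - e^(-5t), y(t) = 12te^(-5t) - 4e^(-5t)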